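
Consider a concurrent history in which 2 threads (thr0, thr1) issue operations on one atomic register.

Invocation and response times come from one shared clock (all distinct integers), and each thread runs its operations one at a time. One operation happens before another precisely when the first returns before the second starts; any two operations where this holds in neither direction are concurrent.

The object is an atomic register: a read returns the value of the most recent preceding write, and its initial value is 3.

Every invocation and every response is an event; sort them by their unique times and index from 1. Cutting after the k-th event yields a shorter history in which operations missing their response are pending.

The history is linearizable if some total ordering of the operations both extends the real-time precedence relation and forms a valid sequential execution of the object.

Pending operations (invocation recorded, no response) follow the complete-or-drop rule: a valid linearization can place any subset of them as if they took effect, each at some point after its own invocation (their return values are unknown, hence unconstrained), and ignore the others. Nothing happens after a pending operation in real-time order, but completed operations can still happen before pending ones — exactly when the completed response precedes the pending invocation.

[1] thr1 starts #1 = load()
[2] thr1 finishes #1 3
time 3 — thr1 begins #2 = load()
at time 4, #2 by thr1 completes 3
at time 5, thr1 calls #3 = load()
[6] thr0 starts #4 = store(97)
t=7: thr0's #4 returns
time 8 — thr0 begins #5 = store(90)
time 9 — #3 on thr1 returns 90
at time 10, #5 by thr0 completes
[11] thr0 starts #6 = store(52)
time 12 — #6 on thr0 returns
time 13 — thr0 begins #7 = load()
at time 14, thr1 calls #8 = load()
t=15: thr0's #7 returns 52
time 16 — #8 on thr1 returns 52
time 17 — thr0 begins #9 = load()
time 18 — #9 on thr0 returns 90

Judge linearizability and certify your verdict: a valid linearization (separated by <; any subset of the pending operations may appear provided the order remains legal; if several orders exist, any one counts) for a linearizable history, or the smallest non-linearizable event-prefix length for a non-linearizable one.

not linearizable — minimal violating prefix: 18 events

through event 17 a valid linearization exists; event 18 (#9 responding at time 18) ends that
9 completed operations, 6 real-time-consistent orders — every atomic register replay fails
for example #1, #2, #3, #4, #5, #6, #7, #8, #9 fails at step 3: #3 load() → 90 is not legal there
for example #1, #2, #3, #4, #5, #6, #8, #7, #9 fails at step 3: #3 load() → 90 is not legal there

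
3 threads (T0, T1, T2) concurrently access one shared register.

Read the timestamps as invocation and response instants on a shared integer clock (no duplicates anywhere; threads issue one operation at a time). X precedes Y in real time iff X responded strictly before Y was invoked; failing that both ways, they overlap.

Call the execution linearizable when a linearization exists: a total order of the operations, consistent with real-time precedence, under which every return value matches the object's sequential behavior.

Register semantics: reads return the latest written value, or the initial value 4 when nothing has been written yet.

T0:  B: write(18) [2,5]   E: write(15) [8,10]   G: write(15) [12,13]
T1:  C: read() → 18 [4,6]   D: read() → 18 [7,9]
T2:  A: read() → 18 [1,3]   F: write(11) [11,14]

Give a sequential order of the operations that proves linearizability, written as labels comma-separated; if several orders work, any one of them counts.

after step 1 (B write(18)): value 18
after step 2 (A read() → 18): value 18
after step 3 (C read() → 18): value 18
after step 4 (D read() → 18): value 18
after step 5 (E write(15)): value 15
after step 6 (F write(11)): value 11
after step 7 (G write(15)): value 15

B, A, C, D, E, F, G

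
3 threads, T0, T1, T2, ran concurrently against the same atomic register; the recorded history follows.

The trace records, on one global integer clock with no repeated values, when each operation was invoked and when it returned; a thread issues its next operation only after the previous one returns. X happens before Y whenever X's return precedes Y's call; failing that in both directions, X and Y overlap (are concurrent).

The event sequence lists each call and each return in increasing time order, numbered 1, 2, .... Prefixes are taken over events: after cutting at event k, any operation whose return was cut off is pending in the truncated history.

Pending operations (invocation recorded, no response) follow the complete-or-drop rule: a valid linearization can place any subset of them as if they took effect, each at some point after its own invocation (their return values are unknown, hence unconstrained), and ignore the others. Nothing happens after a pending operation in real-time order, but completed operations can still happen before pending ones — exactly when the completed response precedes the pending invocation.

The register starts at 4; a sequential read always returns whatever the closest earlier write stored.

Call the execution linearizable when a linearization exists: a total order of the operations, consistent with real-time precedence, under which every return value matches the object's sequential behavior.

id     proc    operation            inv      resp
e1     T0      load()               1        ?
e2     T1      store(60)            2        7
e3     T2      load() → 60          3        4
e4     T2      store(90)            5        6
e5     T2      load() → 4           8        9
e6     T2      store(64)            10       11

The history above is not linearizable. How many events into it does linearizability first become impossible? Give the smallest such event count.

events 1..8 are linearizable; a witness order is e1, e2, e3, e4:
step 1: e1 load() (pending, included) — value 4
step 2: e2 store(60) — value 60
step 3: e3 load() → 60 — value 60
step 4: e4 store(90) — value 90
with event 9 included (e5 responding at time 9), all real-time-consistent orders fail
including or dropping the 1 pending operation (e1) in any combination fails
e.g. e2, e3, e4, e5 (pending dropped): illegal at step 4, since e5 load() → 4 cannot apply there
e.g. e3, e2, e4, e5 (pending dropped): illegal at step 1, since e3 load() → 60 cannot apply there

9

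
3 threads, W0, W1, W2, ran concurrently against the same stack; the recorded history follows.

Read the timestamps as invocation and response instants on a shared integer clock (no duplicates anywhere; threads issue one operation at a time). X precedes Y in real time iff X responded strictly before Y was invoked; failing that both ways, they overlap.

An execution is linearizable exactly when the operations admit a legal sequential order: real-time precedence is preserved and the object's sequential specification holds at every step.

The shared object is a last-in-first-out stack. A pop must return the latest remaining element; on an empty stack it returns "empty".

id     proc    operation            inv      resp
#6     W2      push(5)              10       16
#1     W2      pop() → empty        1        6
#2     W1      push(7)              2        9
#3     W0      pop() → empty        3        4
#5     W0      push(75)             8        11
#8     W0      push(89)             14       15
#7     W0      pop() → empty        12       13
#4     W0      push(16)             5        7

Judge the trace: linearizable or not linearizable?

cut after 12 events: linearizable; cut after 13 events (#7 responds, time 13): not linearizable
6 completed operations, 15 real-time-consistent orders — every stack replay fails
every completion of the 1 pending operation (#6) was checked; none linearizes
take #1, #2, #3, #4, #5, #7 (pending dropped): step 3 already fails, because #3 pop() → empty cannot occur there
take #1, #3, #2, #4, #5, #7 (pending dropped): step 6 already fails, because #7 pop() → empty cannot occur there

not linearizable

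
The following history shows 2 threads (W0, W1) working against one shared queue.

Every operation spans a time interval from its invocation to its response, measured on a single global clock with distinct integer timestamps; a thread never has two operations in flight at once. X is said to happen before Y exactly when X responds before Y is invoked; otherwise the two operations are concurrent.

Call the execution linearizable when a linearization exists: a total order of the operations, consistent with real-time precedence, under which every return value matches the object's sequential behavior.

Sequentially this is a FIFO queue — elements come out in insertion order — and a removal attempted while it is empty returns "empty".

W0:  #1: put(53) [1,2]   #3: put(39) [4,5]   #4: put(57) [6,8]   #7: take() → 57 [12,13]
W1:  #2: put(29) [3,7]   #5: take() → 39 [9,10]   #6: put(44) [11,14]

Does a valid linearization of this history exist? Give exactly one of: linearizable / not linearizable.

already the first 10 events (up to #5's response at time 10) admit no linearization; the first 9 still do
real-time-consistent orders of the 5 completed operations: 3 — all fail the queue replay
sample order #1, #2, #3, #4, #5 stalls at step 5 — #5 take() → 39 has no legal effect
sample order #1, #3, #2, #4, #5 stalls at step 5 — #5 take() → 39 has no legal effect

not linearizable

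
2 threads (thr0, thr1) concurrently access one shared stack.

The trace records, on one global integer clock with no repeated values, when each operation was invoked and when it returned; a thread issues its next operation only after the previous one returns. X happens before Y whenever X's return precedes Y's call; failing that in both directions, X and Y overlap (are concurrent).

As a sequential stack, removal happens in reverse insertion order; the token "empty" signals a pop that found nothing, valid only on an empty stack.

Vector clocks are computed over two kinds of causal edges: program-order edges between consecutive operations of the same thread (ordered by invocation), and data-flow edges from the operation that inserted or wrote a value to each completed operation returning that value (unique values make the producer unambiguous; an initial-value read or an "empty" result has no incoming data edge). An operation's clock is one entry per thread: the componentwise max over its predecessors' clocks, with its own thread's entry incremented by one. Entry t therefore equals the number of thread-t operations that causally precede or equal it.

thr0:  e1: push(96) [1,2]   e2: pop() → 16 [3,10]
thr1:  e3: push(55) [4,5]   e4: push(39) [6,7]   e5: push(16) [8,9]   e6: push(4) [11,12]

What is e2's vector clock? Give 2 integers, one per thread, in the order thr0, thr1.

(2, 3)

e3, invoked 4, has no incoming edges; only thr1's bump applies → (0, 1)
e1, invoked 1, has no incoming edges; only thr0's bump applies → (1, 0)
invoked at 6, e4 merges VC(e3)=(0, 1) and bumps thr1's slot → (0, 2)
invoked at 8, e5 merges VC(e4)=(0, 2) and bumps thr1's slot → (0, 3)
invoked at 11, e6 merges VC(e5)=(0, 3) and bumps thr1's slot → (0, 4)
invoked at 3, e2 merges VC(e1)=(1, 0), VC(e5)=(0, 3) and bumps thr0's slot → (2, 3)
target: VC(e2) = (2, 3)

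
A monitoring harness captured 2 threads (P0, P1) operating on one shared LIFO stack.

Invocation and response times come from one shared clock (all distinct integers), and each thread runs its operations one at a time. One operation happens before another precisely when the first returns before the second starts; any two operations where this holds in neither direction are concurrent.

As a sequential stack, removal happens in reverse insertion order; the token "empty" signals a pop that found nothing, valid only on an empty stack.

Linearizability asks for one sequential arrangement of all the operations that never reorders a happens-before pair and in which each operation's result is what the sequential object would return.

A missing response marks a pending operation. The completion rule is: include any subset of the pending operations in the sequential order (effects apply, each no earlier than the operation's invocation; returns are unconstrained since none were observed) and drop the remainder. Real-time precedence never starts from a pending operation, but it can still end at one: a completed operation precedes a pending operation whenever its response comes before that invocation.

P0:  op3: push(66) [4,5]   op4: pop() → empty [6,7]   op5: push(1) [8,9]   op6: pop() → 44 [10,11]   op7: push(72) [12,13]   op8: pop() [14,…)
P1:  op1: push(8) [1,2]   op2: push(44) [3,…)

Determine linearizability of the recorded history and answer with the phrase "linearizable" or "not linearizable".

not linearizable

through event 6 a valid linearization exists; event 7 (op4 responding at time 7) ends that
exhaustive check: the 3 completed LIFO stack ops admit one real-time order; illegal
every completion of the 1 pending operation (op2) was checked; none linearizes
take op1, op3, op4 (pending dropped): step 3 already fails, because op4 pop() → empty cannot occur there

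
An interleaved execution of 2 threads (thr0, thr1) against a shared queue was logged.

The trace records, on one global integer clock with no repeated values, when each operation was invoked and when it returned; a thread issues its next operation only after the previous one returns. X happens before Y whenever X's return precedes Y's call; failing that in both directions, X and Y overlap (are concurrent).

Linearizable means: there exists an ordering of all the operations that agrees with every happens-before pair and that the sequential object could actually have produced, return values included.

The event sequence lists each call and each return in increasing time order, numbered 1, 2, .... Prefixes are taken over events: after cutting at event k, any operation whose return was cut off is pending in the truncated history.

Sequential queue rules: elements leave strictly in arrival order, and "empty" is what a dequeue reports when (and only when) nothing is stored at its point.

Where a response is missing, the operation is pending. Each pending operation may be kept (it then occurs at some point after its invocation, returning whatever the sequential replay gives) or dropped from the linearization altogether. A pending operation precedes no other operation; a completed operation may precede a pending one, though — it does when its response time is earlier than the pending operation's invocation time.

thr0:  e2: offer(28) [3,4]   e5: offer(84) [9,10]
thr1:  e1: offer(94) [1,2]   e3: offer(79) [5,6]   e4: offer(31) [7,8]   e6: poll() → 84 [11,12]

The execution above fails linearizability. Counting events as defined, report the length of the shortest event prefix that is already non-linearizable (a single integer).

12

events 1..11 are linearizable, e.g. via e1, e2, e3, e4, e5:
after step 1 (e1 offer(94)): queue <94>
after step 2 (e2 offer(28)): queue <94,28>
after step 3 (e3 offer(79)): queue <94,28,79>
after step 4 (e4 offer(31)): queue <94,28,79,31>
after step 5 (e5 offer(84)): queue <94,28,79,31,84>
with event 12 included (e6 responding at time 12), all real-time-consistent orders fail
one such order, e1, e2, e3, e4, e5, e6, breaks at step 6 where e6 poll() → 84 is illegal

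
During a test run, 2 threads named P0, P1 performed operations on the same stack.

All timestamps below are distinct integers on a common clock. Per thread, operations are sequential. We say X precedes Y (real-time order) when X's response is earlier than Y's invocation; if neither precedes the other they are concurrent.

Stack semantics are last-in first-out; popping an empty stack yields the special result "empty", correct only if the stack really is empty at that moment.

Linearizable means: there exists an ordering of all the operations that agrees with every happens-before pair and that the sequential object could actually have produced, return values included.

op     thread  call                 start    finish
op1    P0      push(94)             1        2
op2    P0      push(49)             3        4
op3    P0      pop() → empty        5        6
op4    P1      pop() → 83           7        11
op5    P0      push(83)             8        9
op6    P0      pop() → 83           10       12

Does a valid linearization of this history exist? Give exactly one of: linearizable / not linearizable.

through event 5 a valid linearization exists; event 6 (op3 responding at time 6) ends that
exactly one order of the 3 completed ops respects real time; the stack replay fails
sample order op1, op2, op3 stalls at step 3 — op3 pop() → empty has no legal effect

not linearizable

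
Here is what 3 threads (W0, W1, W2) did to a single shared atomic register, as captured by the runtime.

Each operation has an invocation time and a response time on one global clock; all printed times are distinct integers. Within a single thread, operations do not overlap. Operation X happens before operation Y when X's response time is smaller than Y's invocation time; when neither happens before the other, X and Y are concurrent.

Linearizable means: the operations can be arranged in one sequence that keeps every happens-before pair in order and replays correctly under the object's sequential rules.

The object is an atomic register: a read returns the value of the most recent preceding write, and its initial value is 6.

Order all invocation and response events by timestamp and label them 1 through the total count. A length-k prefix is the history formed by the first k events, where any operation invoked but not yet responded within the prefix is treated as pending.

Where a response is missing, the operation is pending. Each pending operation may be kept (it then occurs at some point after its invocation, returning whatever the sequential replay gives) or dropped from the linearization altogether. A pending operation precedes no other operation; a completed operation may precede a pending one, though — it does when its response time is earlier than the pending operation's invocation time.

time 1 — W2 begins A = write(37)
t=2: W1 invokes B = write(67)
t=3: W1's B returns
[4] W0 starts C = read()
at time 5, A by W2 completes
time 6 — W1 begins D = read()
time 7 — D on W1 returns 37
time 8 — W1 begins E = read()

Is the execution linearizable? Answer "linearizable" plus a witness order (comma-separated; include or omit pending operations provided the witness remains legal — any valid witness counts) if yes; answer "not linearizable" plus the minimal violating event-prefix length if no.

linearizable — witness: B, A, C, D

after step 1 (B write(67)): value 67
after step 2 (A write(37)): value 37
after step 3 (C read() (pending, included)): value 37
after step 4 (D read() → 37): value 37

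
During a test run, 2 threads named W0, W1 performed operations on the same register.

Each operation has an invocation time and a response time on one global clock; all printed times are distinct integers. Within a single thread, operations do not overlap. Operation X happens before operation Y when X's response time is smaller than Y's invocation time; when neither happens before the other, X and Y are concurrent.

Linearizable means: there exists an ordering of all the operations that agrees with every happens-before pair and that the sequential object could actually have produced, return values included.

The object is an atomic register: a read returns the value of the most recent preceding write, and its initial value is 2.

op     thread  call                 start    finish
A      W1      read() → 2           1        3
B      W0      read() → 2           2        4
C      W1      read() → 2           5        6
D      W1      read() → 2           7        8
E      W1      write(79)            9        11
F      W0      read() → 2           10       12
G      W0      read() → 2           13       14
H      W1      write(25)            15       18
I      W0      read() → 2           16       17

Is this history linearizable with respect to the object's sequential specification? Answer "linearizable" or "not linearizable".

not linearizable

prefix check: 1..13 passes, 1..14 fails once G's time-14 response joins
every one of the 4 real-time-consistent orders over 7 completed register ops fails the sequential spec
e.g. A, B, C, D, E, F, G: illegal at step 6, since F read() → 2 cannot apply there
e.g. A, B, C, D, F, E, G: illegal at step 7, since G read() → 2 cannot apply there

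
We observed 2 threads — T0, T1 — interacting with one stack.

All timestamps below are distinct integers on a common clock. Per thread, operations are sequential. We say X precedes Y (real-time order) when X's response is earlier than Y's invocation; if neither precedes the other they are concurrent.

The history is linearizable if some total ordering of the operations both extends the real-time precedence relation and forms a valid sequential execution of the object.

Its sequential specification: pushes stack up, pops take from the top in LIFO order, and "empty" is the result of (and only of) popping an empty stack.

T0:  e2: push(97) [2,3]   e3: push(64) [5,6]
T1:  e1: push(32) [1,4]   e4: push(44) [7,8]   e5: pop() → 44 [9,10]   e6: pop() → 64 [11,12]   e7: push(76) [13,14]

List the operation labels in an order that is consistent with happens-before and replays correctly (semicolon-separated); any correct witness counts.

1. e1 push(32), leaving stack <32>
2. e2 push(97), leaving stack <32,97>
3. e3 push(64), leaving stack <32,97,64>
4. e4 push(44), leaving stack <32,97,64,44>
5. e5 pop() → 44, leaving stack <32,97,64>
6. e6 pop() → 64, leaving stack <32,97>
7. e7 push(76), leaving stack <32,97,76>

e1; e2; e3; e4; e5; e6; e7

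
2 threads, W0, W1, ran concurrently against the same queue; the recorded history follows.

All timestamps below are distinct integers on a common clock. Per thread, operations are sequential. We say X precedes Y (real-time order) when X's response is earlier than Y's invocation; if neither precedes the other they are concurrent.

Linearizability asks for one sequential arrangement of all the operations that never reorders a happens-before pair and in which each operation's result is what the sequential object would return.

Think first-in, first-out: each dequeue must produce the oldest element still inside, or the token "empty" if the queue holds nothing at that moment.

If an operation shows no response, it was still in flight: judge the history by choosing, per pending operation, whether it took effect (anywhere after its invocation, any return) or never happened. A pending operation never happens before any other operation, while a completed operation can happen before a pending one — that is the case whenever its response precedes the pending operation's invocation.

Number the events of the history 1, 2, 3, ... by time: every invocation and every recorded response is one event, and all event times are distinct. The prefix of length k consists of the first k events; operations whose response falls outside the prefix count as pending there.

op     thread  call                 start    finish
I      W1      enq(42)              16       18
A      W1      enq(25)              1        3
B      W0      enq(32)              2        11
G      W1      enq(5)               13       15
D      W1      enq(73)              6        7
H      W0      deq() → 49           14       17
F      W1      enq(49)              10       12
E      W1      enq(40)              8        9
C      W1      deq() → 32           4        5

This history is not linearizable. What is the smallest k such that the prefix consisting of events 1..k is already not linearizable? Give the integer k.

17

events 1..16 are linearizable, e.g. via B, A, C, D, E, F, G:
after step 1 (B enq(32)): queue <32>
after step 2 (A enq(25)): queue <32,25>
after step 3 (C deq() → 32): queue <25>
after step 4 (D enq(73)): queue <25,73>
after step 5 (E enq(40)): queue <25,73,40>
after step 6 (F enq(49)): queue <25,73,40,49>
after step 7 (G enq(5)): queue <25,73,40,49,5>
event 17 — H's response, time 17 — after it, nothing linearizes
no completion choice of the 1 pending operation (I) rescues it — every subset was tried
take A, B, C, D, E, F, G, H (pending dropped): step 3 already fails, because C deq() → 32 cannot occur there
take A, B, C, D, E, F, H, G (pending dropped): step 3 already fails, because C deq() → 32 cannot occur there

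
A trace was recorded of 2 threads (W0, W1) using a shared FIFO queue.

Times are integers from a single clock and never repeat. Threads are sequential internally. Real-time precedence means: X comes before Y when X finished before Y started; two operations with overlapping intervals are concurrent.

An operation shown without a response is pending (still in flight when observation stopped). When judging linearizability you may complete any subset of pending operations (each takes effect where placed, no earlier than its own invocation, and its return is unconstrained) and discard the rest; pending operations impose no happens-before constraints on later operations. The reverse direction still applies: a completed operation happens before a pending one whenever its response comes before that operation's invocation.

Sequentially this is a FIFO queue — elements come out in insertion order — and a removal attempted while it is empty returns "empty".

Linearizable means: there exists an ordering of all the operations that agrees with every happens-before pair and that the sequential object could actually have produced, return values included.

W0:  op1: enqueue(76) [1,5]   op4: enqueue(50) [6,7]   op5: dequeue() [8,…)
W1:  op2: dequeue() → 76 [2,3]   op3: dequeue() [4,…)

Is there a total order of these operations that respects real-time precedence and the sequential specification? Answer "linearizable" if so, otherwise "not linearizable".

linearizable

one valid linearization: op1, op2, op3, op4
1. op1 enqueue(76), leaving queue <76>
2. op2 dequeue() → 76, leaving queue <>
3. op3 dequeue() (pending, included), leaving queue <>
4. op4 enqueue(50), leaving queue <50>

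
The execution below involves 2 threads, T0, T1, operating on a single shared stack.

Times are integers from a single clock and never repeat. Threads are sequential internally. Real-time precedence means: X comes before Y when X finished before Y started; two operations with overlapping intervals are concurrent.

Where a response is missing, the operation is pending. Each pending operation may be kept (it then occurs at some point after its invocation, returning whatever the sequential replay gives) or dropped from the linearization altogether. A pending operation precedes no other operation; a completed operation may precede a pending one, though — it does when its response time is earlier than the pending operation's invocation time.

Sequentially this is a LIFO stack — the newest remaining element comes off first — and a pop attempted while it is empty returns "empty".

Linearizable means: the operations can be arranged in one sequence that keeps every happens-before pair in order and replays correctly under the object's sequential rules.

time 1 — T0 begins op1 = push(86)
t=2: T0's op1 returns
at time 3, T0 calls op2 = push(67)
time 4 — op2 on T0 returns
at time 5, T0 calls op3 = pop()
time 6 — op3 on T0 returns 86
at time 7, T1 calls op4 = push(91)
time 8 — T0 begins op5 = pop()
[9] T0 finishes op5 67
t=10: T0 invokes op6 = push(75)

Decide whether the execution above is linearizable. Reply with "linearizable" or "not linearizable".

through event 5 a valid linearization exists; event 6 (op3 responding at time 6) ends that
the sole real-time-consistent order of 3 completed operations fails the stack replay
one such order, op1, op2, op3, breaks at step 3 where op3 pop() → 86 is illegal

not linearizable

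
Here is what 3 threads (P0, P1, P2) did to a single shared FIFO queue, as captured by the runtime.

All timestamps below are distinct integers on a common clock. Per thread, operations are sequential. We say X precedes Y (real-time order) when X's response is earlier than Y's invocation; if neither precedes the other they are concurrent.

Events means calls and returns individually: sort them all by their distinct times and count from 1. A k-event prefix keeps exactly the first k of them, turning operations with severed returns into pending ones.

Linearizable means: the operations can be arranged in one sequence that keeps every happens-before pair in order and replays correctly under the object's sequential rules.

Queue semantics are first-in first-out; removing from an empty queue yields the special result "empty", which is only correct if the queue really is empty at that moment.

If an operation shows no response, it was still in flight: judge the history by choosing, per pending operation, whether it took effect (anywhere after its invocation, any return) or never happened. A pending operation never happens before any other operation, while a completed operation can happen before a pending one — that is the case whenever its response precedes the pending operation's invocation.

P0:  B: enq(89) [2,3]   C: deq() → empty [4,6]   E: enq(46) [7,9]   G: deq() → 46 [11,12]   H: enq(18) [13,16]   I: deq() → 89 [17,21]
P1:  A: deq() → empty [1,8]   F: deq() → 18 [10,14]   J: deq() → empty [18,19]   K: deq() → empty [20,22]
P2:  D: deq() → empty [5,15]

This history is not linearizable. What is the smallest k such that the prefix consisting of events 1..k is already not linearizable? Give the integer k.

15

events 1..14 are still linearizable — one witness is A, B, D, C, E, G, H, F:
step 1: A deq() → empty — queue <>
step 2: B enq(89) — queue <89>
step 3: D deq() (pending, included) — queue <>
step 4: C deq() → empty — queue <>
step 5: E enq(46) — queue <46>
step 6: G deq() → 46 — queue <>
step 7: H enq(18) (pending, included) — queue <18>
step 8: F deq() → 18 — queue <>
once event 15 joins (D's response, time 15), exhaustive search finds no witness
no completion choice of the 1 pending operation (H) rescues it — every subset was tried
e.g. A, B, C, D, E, F, G (pending dropped): illegal at step 3, since C deq() → empty cannot apply there
e.g. A, B, C, D, E, G, F (pending dropped): illegal at step 3, since C deq() → empty cannot apply there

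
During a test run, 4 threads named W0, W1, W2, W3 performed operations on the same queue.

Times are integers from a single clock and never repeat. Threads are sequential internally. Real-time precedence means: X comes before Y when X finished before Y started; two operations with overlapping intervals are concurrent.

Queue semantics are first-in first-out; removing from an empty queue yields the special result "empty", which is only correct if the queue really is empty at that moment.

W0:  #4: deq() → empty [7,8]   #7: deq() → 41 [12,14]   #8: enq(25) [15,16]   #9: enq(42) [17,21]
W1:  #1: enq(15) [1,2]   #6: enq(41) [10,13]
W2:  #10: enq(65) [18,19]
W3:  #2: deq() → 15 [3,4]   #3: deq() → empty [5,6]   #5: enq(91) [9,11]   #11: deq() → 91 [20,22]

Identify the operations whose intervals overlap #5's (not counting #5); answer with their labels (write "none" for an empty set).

#6

concurrent with #5 ([9,11]): every op whose interval crosses 9..11
#1 [1,2]: before
#2 [3,4]: before
#3 [5,6]: before
#4 [7,8]: before
#6 [10,13]: concurrent
#7 [12,14]: after
#8 [15,16]: after
#9 [17,21]: after
#10 [18,19]: after
#11 [20,22]: after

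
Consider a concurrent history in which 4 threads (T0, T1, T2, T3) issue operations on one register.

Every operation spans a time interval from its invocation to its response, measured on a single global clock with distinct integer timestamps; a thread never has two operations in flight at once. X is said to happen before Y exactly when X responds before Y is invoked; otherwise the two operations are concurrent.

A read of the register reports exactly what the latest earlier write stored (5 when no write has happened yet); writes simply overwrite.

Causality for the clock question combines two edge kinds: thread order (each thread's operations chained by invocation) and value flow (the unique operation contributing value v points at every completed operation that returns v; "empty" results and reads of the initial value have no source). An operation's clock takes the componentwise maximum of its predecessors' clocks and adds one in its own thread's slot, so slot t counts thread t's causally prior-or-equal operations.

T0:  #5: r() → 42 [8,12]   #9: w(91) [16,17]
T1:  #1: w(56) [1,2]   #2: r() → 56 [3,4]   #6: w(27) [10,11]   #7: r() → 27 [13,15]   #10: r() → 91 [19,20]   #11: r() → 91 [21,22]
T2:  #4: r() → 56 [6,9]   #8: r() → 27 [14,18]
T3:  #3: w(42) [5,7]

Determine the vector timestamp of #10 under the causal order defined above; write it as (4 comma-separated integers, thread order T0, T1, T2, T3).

(2, 5, 0, 1)

invoked at 5, #3 has no predecessors; its own T3 bump gives (0, 0, 0, 1)
invoked at 1, #1 has no predecessors; its own T1 bump gives (0, 1, 0, 0)
#4 (invocation 6): componentwise max over VC(#1)=(0, 1, 0, 0), +1 at T2, giving (0, 1, 1, 0)
#2 (invocation 3): componentwise max over VC(#1)=(0, 1, 0, 0), +1 at T1, giving (0, 2, 0, 0)
#5 (invocation 8): componentwise max over VC(#3)=(0, 0, 0, 1), +1 at T0, giving (1, 0, 0, 1)
#6 (invocation 10): componentwise max over VC(#2)=(0, 2, 0, 0), +1 at T1, giving (0, 3, 0, 0)
#9 (invocation 16): componentwise max over VC(#5)=(1, 0, 0, 1), +1 at T0, giving (2, 0, 0, 1)
#7 (invocation 13): componentwise max over VC(#6)=(0, 3, 0, 0), +1 at T1, giving (0, 4, 0, 0)
#8 (invocation 14): componentwise max over VC(#4)=(0, 1, 1, 0), VC(#6)=(0, 3, 0, 0), +1 at T2, giving (0, 3, 2, 0)
#10 (invocation 19): componentwise max over VC(#7)=(0, 4, 0, 0), VC(#9)=(2, 0, 0, 1), +1 at T1, giving (2, 5, 0, 1)
#11 (invocation 21): componentwise max over VC(#9)=(2, 0, 0, 1), VC(#10)=(2, 5, 0, 1), +1 at T1, giving (2, 6, 0, 1)
target: VC(#10) = (2, 5, 0, 1)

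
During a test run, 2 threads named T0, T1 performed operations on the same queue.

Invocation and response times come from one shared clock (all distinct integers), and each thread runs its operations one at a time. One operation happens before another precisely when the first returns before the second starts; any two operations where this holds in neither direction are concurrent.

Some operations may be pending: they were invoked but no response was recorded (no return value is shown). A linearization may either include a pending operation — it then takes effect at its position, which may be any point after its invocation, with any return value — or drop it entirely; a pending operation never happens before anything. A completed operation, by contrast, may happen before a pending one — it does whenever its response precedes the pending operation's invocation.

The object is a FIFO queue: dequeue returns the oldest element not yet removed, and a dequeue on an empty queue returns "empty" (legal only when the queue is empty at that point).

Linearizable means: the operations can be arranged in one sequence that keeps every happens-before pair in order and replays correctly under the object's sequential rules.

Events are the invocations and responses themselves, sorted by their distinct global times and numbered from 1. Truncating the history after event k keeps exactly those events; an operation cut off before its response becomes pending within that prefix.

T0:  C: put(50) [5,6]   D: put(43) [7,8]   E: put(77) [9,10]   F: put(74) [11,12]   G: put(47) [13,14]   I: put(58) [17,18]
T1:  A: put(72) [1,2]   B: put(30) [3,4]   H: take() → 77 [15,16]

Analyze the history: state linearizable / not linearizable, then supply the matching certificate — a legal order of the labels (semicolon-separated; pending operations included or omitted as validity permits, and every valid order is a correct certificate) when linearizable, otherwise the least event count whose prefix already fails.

not linearizable — minimal violating prefix: 16 events

prefix check: 1..15 passes, 1..16 fails once H's time-16 response joins
the sole real-time-consistent order of 8 completed operations fails the queue replay
for example A, B, C, D, E, F, G, H fails at step 8: H take() → 77 is not legal there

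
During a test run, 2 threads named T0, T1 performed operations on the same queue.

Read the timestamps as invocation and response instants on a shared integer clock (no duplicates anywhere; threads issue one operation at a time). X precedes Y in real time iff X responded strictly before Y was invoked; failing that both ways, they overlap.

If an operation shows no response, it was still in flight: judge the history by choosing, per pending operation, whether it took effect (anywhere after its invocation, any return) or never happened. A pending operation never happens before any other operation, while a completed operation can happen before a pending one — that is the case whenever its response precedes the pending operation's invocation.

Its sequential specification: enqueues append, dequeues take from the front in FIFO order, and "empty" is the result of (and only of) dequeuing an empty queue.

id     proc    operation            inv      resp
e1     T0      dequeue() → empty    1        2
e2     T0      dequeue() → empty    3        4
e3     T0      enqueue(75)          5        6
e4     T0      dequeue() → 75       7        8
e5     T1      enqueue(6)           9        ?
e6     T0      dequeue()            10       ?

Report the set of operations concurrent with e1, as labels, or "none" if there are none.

overlap test against e1 [1,2]: concurrent iff the interval meets 1..2
e2 [3,4]: after
e3 [5,6]: after
e4 [7,8]: after
e5 [9,…): after
e6 [10,…): after

none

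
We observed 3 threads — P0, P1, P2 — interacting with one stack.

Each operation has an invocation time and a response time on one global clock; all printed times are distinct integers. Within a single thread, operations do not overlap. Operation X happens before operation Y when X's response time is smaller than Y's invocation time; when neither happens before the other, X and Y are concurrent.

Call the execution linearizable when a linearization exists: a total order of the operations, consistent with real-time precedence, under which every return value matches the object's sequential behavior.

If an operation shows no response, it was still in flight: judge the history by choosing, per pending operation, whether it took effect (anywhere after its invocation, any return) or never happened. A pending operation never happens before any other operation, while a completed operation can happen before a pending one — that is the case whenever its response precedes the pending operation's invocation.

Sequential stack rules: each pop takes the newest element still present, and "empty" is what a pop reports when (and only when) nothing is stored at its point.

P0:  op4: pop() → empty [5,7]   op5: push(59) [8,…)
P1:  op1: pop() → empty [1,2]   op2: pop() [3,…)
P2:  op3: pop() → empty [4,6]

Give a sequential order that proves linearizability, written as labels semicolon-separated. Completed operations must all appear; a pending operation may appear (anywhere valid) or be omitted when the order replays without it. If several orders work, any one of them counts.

1. op1 pop() → empty, leaving stack <>
2. op2 pop() (pending, included), leaving stack <>
3. op3 pop() → empty, leaving stack <>
4. op4 pop() → empty, leaving stack <>

op1; op2; op3; op4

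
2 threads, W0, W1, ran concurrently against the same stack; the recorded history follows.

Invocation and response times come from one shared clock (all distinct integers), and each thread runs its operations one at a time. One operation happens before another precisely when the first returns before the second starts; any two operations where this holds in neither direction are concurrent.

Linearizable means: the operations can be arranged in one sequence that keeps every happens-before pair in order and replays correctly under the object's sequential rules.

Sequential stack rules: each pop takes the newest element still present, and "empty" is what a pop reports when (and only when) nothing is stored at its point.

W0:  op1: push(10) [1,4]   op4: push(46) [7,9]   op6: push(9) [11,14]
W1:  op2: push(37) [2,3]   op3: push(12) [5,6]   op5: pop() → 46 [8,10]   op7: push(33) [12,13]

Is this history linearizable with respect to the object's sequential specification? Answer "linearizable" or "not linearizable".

linearizable

witness order: op1, op2, op3, op4, op5, op6, op7
after step 1 (op1 push(10)): stack <10>
after step 2 (op2 push(37)): stack <10,37>
after step 3 (op3 push(12)): stack <10,37,12>
after step 4 (op4 push(46)): stack <10,37,12,46>
after step 5 (op5 pop() → 46): stack <10,37,12>
after step 6 (op6 push(9)): stack <10,37,12,9>
after step 7 (op7 push(33)): stack <10,37,12,9,33>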